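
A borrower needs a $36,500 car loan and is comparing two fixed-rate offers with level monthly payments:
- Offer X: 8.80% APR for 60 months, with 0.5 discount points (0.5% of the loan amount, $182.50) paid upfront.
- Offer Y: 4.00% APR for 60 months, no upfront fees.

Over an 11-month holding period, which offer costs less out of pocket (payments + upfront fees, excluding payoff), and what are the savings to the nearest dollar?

Offer X: at 8.80% the monthly rate is 0.0073333, so the payment is 36,500 × 0.0073333 / (1 − 1.0073333^−60) = $754.14.
Offer Y: monthly rate = 4%/12 = 0.0033333; payment = 36,500 × 0.0033333 / (1 − (1+0.0033333)^−60) = $672.20.
Over 11 months: Offer X costs 11 × $754.14 + $182.50 = $8,478.04; Offer Y costs 11 × $672.20 = $7,394.20.
Offer Y is cheaper by $8,478.04 − $7,394.20 = $1,083.84.

Offer Y by $1,084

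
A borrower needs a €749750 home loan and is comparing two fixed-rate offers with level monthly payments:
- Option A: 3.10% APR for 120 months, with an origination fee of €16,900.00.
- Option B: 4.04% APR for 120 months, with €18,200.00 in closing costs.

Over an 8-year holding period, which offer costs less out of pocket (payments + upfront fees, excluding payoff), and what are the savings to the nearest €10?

Option A: at 3.10% the monthly rate is 0.0025833, so the payment is 749,750 × 0.0025833 / (1 − 1.0025833^−120) = €7,274.30.
Option B: at 4.04% the monthly rate is 0.0033667, so the payment is 749,750 × 0.0033667 / (1 − 1.0033667^−120) = €7,605.12.
Over 96 months: Option A costs 96 × €7,274.30 + €16,900.00 = €715,232.80; Option B costs 96 × €7,605.12 + €18,200.00 = €748,291.52.
Option A is cheaper by €748,291.52 − €715,232.80 = €33,058.72.

Option A by €33,060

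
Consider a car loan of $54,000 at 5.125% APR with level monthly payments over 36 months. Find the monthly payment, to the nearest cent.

$1,621.46

Monthly rate = 5.125%/12 = 0.0042708; payment = 54,000 × 0.0042708 / (1 − (1+0.0042708)^−36) = $1,621.46.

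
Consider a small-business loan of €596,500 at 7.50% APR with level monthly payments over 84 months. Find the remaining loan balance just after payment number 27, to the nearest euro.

With monthly rate i = 7.5%/12 = 0.0062500, the balance after k of n payments is P · [(1+i)^n − (1+i)^k] / [(1+i)^n − 1].
(1+0.0062500)^84 = 1.68769920 and (1+0.0062500)^27 = 1.18320262, so the balance is 596,500 × (1.68769920 − 1.18320262) / (1.68769920 − 1) = €437,592.79.

€437,593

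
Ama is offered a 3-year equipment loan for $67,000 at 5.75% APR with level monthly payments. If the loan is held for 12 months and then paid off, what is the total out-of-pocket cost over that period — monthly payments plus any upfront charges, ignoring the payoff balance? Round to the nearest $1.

$24,368

At 5.75% the monthly rate is 0.0047917, so the payment is 67,000 × 0.0047917 / (1 − 1.0047917^−36) = $2,030.69.
Total outlay = 12 × $2,030.69 = $24,368.28.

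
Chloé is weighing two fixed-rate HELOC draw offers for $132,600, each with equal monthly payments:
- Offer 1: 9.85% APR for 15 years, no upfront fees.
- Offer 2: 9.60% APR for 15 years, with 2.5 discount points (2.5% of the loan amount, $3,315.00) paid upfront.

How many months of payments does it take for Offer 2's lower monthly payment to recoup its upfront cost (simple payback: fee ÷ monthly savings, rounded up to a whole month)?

Offer 1: at 9.85% the monthly rate is 0.0082083, so the payment is 132,600 × 0.0082083 / (1 − 1.0082083^−180) = $1,412.78.
Offer 2: at 9.60% the monthly rate is 0.0080000, so the payment is 132,600 × 0.0080000 / (1 − 1.0080000^−180) = $1,392.65.
Monthly savings = $1,412.78 − $1,392.65 = $20.13.
Break-even = $3,315.00 / $20.13 = 164.68 → 165 months.

165 months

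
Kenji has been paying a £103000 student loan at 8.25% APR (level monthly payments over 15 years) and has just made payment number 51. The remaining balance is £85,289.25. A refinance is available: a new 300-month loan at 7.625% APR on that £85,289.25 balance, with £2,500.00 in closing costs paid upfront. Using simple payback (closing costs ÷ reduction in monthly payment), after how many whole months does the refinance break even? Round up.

7 months

Current payment = 103,000 × 8.25%/12 / (1 − (1+0.0068750)^−180) = £999.24.
Refinanced payment = 85,289.25 × 0.0063542 / (1 − (1+0.0063542)^−300) = £637.23.
Monthly savings = £999.24 − £637.23 = £362.01.
Break-even = £2,500.00 / £362.01 = 6.91 → 7 months.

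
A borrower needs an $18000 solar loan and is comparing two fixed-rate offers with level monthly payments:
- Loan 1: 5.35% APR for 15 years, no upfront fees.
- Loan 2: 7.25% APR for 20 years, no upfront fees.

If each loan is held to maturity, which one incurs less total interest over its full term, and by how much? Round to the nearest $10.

Loan 1: at 5.35% the monthly rate is 0.0044583, so the payment is 18,000 × 0.0044583 / (1 − 1.0044583^−180) = $145.65.
Total interest on Loan 1 = 180 × $145.65 − $18,000 = $8,217.00.
Loan 2: monthly rate = 7.25%/12 = 0.0060417; payment = 18,000 × 0.0060417 / (1 − (1+0.0060417)^−240) = $142.27.
Total interest on Loan 2 = 240 × $142.27 − $18,000 = $16,144.80.
Loan 1 is lower by $7,927.80.

Loan 1 by $7,930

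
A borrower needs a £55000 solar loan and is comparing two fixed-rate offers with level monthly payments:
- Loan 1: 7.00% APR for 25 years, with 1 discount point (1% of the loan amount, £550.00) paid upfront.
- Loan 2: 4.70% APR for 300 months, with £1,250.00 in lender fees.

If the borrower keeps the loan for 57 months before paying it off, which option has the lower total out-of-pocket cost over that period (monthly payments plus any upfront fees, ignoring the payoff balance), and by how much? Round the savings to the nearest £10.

Loan 2 by £3,670

Loan 1: at 7.00% the monthly rate is 0.0058333, so the payment is 55,000 × 0.0058333 / (1 − 1.0058333^−300) = £388.73.
Loan 2: at 4.70% the monthly rate is 0.0039167, so the payment is 55,000 × 0.0039167 / (1 − 1.0039167^−300) = £311.98.
Over 57 months: Loan 1 costs 57 × £388.73 + £550.00 = £22,707.61; Loan 2 costs 57 × £311.98 + £1,250.00 = £19,032.86.
Loan 2 is cheaper by £22,707.61 − £19,032.86 = £3,674.75.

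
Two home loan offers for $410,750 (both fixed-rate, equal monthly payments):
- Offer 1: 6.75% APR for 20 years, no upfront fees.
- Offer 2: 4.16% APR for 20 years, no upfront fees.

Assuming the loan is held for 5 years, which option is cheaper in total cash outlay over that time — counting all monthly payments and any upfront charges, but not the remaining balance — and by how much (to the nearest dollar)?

Offer 2 by $35,962

Offer 1: at 6.75% the monthly rate is 0.0056250, so the payment is 410,750 × 0.0056250 / (1 − 1.0056250^−240) = $3,123.20.
Offer 2: at 4.16% the monthly rate is 0.0034667, so the payment is 410,750 × 0.0034667 / (1 − 1.0034667^−240) = $2,523.83.
Over 60 months: Offer 1 costs 60 × $3,123.20 = $187,392.00; Offer 2 costs 60 × $2,523.83 = $151,429.80.
Offer 2 is cheaper by $187,392.00 − $151,429.80 = $35,962.20.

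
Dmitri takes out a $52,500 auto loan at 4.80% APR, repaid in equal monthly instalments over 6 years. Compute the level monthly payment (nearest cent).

Monthly rate = 4.8%/12 = 0.0040000; payment = 52,500 × 0.0040000 / (1 − (1+0.0040000)^−72) = $840.65.

$840.65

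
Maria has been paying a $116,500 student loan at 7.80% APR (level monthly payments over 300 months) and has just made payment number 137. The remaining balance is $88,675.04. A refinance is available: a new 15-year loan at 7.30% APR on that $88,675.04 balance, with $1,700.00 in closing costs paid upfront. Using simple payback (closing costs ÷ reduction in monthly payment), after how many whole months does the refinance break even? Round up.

Current payment = 116,500 × 7.8%/12 / (1 − (1+0.0065000)^−300) = $883.79.
Refinanced payment = 88,675.04 × 0.0060833 / (1 − (1+0.0060833)^−180) = $811.98.
Monthly savings = $883.79 − $811.98 = $71.81.
Break-even = $1,700.00 / $71.81 = 23.67 → 24 months.

24 months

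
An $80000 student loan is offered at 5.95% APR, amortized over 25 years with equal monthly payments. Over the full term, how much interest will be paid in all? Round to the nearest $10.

$73,900

At 5.95% the monthly rate is 0.0049583, so the payment is 80,000 × 0.0049583 / (1 − 1.0049583^−300) = $513.00.
Total paid = 300 × $513.00 = $153,900.00; interest = $153,900.00 − $80,000 = $73,900.00.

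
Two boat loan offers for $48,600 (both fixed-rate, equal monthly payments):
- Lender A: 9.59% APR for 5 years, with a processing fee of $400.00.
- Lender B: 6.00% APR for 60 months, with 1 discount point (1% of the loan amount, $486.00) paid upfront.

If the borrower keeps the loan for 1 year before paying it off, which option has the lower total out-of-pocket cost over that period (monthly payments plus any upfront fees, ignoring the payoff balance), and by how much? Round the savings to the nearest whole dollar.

Lender B by $913

Lender A: at 9.59% the monthly rate is 0.0079917, so the payment is 48,600 × 0.0079917 / (1 − 1.0079917^−60) = $1,022.83.
Lender B: at 6.00% the monthly rate is 0.0050000, so the payment is 48,600 × 0.0050000 / (1 − 1.0050000^−60) = $939.57.
Over 12 months: Lender A costs 12 × $1,022.83 + $400.00 = $12,673.96; Lender B costs 12 × $939.57 + $486.00 = $11,760.84.
Lender B is cheaper by $12,673.96 − $11,760.84 = $913.12.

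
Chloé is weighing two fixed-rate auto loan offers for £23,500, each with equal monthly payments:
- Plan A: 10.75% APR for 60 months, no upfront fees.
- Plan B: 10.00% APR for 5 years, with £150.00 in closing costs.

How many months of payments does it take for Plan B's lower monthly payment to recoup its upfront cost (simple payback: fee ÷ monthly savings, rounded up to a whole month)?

18 months

Plan A: at 10.75% the monthly rate is 0.0089583, so the payment is 23,500 × 0.0089583 / (1 − 1.0089583^−60) = £508.02.
Plan B: at 10.00% the monthly rate is 0.0083333, so the payment is 23,500 × 0.0083333 / (1 − 1.0083333^−60) = £499.31.
Monthly savings = £508.02 − £499.31 = £8.71.
Break-even = £150.00 / £8.71 = 17.22 → 18 months.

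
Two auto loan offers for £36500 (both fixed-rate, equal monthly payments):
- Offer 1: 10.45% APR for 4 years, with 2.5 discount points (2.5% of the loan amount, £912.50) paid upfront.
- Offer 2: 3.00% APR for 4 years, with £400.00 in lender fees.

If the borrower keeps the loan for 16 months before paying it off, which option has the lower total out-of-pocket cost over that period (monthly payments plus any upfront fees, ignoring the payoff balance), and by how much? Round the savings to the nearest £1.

Offer 1: at 10.45% the monthly rate is 0.0087083, so the payment is 36,500 × 0.0087083 / (1 − 1.0087083^−48) = £933.64.
Offer 2: monthly rate = 3%/12 = 0.0025000; payment = 36,500 × 0.0025000 / (1 − (1+0.0025000)^−48) = £807.90.
Over 16 months: Offer 1 costs 16 × £933.64 + £912.50 = £15,850.74; Offer 2 costs 16 × £807.90 + £400.00 = £13,326.40.
Offer 2 is cheaper by £15,850.74 − £13,326.40 = £2,524.34.

Offer 2 by £2,524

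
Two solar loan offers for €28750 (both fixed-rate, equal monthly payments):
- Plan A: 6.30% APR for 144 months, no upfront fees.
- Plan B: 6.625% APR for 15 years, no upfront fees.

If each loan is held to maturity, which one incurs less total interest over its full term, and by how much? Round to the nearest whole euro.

Plan A by €4,390

Plan A: monthly rate = 6.3%/12 = 0.0052500; payment = 28,750 × 0.0052500 / (1 − (1+0.0052500)^−144) = €285.04.
Total interest on Plan A = 144 × €285.04 − €28,750 = €12,295.76.
Plan B: at 6.625% the monthly rate is 0.0055208, so the payment is 28,750 × 0.0055208 / (1 − 1.0055208^−180) = €252.42.
Total interest on Plan B = 180 × €252.42 − €28,750 = €16,685.60.
Plan A is lower by €4,389.84.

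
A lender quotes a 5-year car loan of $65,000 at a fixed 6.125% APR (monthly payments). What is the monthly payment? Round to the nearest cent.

Monthly rate = 6.125%/12 = 0.0051042; payment = 65,000 × 0.0051042 / (1 − (1+0.0051042)^−60) = $1,260.41.

$1,260.41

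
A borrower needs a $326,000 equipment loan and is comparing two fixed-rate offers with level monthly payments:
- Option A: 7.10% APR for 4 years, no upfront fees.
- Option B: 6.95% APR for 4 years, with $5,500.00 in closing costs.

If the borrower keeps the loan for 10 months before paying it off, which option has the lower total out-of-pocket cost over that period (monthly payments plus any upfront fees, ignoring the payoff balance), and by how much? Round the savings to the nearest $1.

Option A: at 7.10% the monthly rate is 0.0059167, so the payment is 326,000 × 0.0059167 / (1 − 1.0059167^−48) = $7,821.61.
Option B: monthly rate = 6.95%/12 = 0.0057917; payment = 326,000 × 0.0057917 / (1 − (1+0.0057917)^−48) = $7,798.92.
Over 10 months: Option A costs 10 × $7,821.61 = $78,216.10; Option B costs 10 × $7,798.92 + $5,500.00 = $83,489.20.
Option A is cheaper by $83,489.20 − $78,216.10 = $5,273.10.

Option A by $5,273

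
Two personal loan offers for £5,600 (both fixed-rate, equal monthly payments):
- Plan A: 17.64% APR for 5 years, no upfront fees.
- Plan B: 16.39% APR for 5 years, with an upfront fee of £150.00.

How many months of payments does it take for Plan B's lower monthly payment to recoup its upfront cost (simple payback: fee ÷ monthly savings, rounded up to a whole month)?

Plan A: monthly rate = 17.64%/12 = 0.0147000; payment = 5,600 × 0.0147000 / (1 − (1+0.0147000)^−60) = £141.11.
Plan B: at 16.39% the monthly rate is 0.0136583, so the payment is 5,600 × 0.0136583 / (1 − 1.0136583^−60) = £137.34.
Monthly savings = £141.11 − £137.34 = £3.77.
Break-even = £150.00 / £3.77 = 39.79 → 40 months.

40 months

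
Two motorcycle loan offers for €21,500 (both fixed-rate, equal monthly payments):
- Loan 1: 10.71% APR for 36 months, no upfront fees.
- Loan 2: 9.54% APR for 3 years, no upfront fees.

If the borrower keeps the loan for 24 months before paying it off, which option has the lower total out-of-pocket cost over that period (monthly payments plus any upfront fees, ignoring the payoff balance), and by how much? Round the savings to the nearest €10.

Loan 2 by €280

Loan 1: monthly rate = 10.71%/12 = 0.0089250; payment = 21,500 × 0.0089250 / (1 − (1+0.0089250)^−36) = €700.93.
Loan 2: at 9.54% the monthly rate is 0.0079500, so the payment is 21,500 × 0.0079500 / (1 − 1.0079500^−36) = €689.11.
Over 24 months: Loan 1 costs 24 × €700.93 = €16,822.32; Loan 2 costs 24 × €689.11 = €16,538.64.
Loan 2 is cheaper by €16,822.32 − €16,538.64 = €283.68.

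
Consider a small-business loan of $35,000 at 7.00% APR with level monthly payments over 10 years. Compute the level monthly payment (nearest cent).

$406.38

At 7.00% the monthly rate is 0.0058333, so the payment is 35,000 × 0.0058333 / (1 − 1.0058333^−120) = $406.38.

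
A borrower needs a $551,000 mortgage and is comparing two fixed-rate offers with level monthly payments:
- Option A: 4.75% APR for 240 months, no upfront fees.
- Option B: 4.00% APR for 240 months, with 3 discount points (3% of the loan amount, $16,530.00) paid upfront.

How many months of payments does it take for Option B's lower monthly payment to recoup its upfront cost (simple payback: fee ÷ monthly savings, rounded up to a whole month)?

75 months

Option A: monthly rate = 4.75%/12 = 0.0039583; payment = 551,000 × 0.0039583 / (1 − (1+0.0039583)^−240) = $3,560.69.
Option B: monthly rate = 4%/12 = 0.0033333; payment = 551,000 × 0.0033333 / (1 − (1+0.0033333)^−240) = $3,338.95.
Monthly savings = $3,560.69 − $3,338.95 = $221.74.
Break-even = $16,530.00 / $221.74 = 74.55 → 75 months.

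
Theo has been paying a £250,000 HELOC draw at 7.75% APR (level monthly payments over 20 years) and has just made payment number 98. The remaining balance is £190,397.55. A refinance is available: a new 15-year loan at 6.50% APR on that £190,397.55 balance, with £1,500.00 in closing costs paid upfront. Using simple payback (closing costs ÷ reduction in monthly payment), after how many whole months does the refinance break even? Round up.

Current payment = 250,000 × 7.75%/12 / (1 − (1+0.0064583)^−240) = £2,052.37.
Refinanced payment = 190,397.55 × 0.0054167 / (1 − (1+0.0054167)^−180) = £1,658.57.
Monthly savings = £2,052.37 − £1,658.57 = £393.80.
Break-even = £1,500.00 / £393.80 = 3.81 → 4 months.

4 months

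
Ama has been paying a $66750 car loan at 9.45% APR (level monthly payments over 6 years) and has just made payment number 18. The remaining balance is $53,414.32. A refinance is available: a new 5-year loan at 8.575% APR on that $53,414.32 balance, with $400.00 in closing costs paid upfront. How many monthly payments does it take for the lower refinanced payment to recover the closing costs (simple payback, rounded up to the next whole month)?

4 months

Current payment = 66,750 × 9.45%/12 / (1 − (1+0.0078750)^−72) = $1,218.17.
Refinanced payment = 53,414.32 × 0.0071458 / (1 − (1+0.0071458)^−60) = $1,097.81.
Monthly savings = $1,218.17 − $1,097.81 = $120.36.
Break-even = $400.00 / $120.36 = 3.32 → 4 months.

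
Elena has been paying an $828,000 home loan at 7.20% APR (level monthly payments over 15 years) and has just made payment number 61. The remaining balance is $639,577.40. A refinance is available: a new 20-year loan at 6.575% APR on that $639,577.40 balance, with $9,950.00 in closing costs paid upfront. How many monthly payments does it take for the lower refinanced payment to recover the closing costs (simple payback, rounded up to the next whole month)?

Current payment = 828,000 × 7.2%/12 / (1 − (1+0.0060000)^−180) = $7,535.19.
Refinanced payment = 639,577.40 × 0.0054792 / (1 − (1+0.0054792)^−240) = $4,796.80.
Monthly savings = $7,535.19 − $4,796.80 = $2,738.39.
Break-even = $9,950.00 / $2,738.39 = 3.63 → 4 months.

4 months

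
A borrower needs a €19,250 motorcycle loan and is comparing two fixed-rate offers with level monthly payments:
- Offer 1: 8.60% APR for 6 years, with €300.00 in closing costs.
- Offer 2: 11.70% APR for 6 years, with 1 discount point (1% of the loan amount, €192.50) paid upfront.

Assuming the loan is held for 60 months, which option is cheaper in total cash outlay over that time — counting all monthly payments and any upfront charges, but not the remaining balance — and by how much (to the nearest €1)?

Offer 1: monthly rate = 8.6%/12 = 0.0071667; payment = 19,250 × 0.0071667 / (1 − (1+0.0071667)^−72) = €343.18.
Offer 2: monthly rate = 11.7%/12 = 0.0097500; payment = 19,250 × 0.0097500 / (1 − (1+0.0097500)^−72) = €373.34.
Over 60 months: Offer 1 costs 60 × €343.18 + €300.00 = €20,890.80; Offer 2 costs 60 × €373.34 + €192.50 = €22,592.90.
Offer 1 is cheaper by €22,592.90 − €20,890.80 = €1,702.10.

Offer 1 by €1,702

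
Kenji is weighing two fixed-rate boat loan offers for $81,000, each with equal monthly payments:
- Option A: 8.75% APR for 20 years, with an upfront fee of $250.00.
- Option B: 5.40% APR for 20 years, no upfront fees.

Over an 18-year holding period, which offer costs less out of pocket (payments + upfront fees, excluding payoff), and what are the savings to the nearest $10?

Option B by $35,500

Option A: monthly rate = 8.75%/12 = 0.0072917; payment = 81,000 × 0.0072917 / (1 − (1+0.0072917)^−240) = $715.81.
Option B: at 5.40% the monthly rate is 0.0045000, so the payment is 81,000 × 0.0045000 / (1 − 1.0045000^−240) = $552.62.
Over 216 months: Option A costs 216 × $715.81 + $250.00 = $154,864.96; Option B costs 216 × $552.62 = $119,365.92.
Option B is cheaper by $154,864.96 − $119,365.92 = $35,499.04.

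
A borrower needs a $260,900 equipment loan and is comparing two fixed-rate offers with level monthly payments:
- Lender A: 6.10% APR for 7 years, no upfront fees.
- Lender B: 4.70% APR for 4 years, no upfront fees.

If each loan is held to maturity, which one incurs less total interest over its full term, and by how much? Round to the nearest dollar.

Lender B by $34,505

Lender A: monthly rate = 6.1%/12 = 0.0050833; payment = 260,900 × 0.0050833 / (1 − (1+0.0050833)^−84) = $3,823.89.
Total interest on Lender A = 84 × $3,823.89 − $260,900 = $60,306.76.
Lender B: monthly rate = 4.7%/12 = 0.0039167; payment = 260,900 × 0.0039167 / (1 − (1+0.0039167)^−48) = $5,972.95.
Total interest on Lender B = 48 × $5,972.95 − $260,900 = $25,801.60.
Lender B is lower by $34,505.16.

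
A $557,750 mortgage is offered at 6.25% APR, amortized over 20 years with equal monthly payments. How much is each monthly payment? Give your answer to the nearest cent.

$4,076.75

Monthly rate = 6.25%/12 = 0.0052083; payment = 557,750 × 0.0052083 / (1 − (1+0.0052083)^−240) = $4,076.75.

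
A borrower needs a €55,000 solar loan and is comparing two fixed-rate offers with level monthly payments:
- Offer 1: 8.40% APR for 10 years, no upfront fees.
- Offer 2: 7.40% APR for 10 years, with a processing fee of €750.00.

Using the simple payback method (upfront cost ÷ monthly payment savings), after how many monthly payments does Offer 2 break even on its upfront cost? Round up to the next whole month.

26 months

Offer 1: monthly rate = 8.4%/12 = 0.0070000; payment = 55,000 × 0.0070000 / (1 − (1+0.0070000)^−120) = €678.98.
Offer 2: monthly rate = 7.4%/12 = 0.0061667; payment = 55,000 × 0.0061667 / (1 − (1+0.0061667)^−120) = €649.99.
Monthly savings = €678.98 − €649.99 = €28.99.
Break-even = €750.00 / €28.99 = 25.87 → 26 months.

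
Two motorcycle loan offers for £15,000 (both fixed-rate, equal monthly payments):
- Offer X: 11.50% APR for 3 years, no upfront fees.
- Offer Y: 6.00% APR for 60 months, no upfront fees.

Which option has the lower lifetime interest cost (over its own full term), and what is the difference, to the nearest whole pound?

Offer X: at 11.50% the monthly rate is 0.0095833, so the payment is 15,000 × 0.0095833 / (1 − 1.0095833^−36) = £494.64.
Total interest on Offer X = 36 × £494.64 − £15,000 = £2,807.04.
Offer Y: at 6.00% the monthly rate is 0.0050000, so the payment is 15,000 × 0.0050000 / (1 − 1.0050000^−60) = £289.99.
Total interest on Offer Y = 60 × £289.99 − £15,000 = £2,399.40.
Offer Y is lower by £407.64.

Offer Y by £408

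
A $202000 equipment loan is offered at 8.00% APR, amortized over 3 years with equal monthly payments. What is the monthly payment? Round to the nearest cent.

At 8.00% the monthly rate is 0.0066667, so the payment is 202,000 × 0.0066667 / (1 − 1.0066667^−36) = $6,329.95.

$6,329.95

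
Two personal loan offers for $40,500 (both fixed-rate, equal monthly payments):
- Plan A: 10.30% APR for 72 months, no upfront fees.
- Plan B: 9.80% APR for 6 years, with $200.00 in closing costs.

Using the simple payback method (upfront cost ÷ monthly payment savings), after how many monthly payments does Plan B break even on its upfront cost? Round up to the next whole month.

20 months

Plan A: monthly rate = 10.3%/12 = 0.0085833; payment = 40,500 × 0.0085833 / (1 − (1+0.0085833)^−72) = $756.44.
Plan B: at 9.80% the monthly rate is 0.0081667, so the payment is 40,500 × 0.0081667 / (1 − 1.0081667^−72) = $746.22.
Monthly savings = $756.44 − $746.22 = $10.22.
Break-even = $200.00 / $10.22 = 19.57 → 20 months.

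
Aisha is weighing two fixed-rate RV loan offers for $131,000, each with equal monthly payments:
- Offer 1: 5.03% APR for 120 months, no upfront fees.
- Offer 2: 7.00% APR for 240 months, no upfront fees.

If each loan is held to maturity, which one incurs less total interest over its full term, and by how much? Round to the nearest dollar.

Offer 1: at 5.03% the monthly rate is 0.0041917, so the payment is 131,000 × 0.0041917 / (1 − 1.0041917^−120) = $1,391.38.
Total interest on Offer 1 = 120 × $1,391.38 − $131,000 = $35,965.60.
Offer 2: monthly rate = 7%/12 = 0.0058333; payment = 131,000 × 0.0058333 / (1 − (1+0.0058333)^−240) = $1,015.64.
Total interest on Offer 2 = 240 × $1,015.64 − $131,000 = $112,753.60.
Offer 1 is lower by $76,788.00.

Offer 1 by $76,788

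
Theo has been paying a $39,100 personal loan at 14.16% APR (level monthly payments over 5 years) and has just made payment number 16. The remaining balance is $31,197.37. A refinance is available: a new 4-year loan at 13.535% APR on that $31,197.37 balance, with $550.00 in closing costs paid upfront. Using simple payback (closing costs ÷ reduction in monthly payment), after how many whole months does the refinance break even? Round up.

9 months

Current payment = 39,100 × 14.16%/12 / (1 − (1+0.0118000)^−60) = $913.04.
Refinanced payment = 31,197.37 × 0.0112792 / (1 − (1+0.0112792)^−48) = $845.26.
Monthly savings = $913.04 − $845.26 = $67.78.
Break-even = $550.00 / $67.78 = 8.11 → 9 months.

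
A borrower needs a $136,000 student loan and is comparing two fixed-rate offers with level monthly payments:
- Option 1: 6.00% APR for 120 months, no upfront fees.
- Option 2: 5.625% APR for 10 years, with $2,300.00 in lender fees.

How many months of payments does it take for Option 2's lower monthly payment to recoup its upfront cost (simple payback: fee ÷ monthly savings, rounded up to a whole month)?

Option 1: monthly rate = 6%/12 = 0.0050000; payment = 136,000 × 0.0050000 / (1 − (1+0.0050000)^−120) = $1,509.88.
Option 2: monthly rate = 5.625%/12 = 0.0046875; payment = 136,000 × 0.0046875 / (1 − (1+0.0046875)^−120) = $1,484.40.
Monthly savings = $1,509.88 − $1,484.40 = $25.48.
Break-even = $2,300.00 / $25.48 = 90.27 → 91 months.

91 months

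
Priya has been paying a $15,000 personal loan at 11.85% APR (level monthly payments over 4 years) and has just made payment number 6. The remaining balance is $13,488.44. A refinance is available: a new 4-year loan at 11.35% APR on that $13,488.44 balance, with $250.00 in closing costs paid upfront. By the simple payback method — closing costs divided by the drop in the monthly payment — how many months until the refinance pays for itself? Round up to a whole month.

6 months

Current payment = 15,000 × 11.85%/12 / (1 − (1+0.0098750)^−48) = $393.90.
Refinanced payment = 13,488.44 × 0.0094583 / (1 − (1+0.0094583)^−48) = $350.91.
Monthly savings = $393.90 − $350.91 = $42.99.
Break-even = $250.00 / $42.99 = 5.82 → 6 months.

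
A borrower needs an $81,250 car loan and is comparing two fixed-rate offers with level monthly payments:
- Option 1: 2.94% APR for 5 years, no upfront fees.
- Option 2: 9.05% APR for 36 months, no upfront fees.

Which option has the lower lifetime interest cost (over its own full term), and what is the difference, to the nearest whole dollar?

Option 1 by $5,615

Option 1: monthly rate = 2.94%/12 = 0.0024500; payment = 81,250 × 0.0024500 / (1 − (1+0.0024500)^−60) = $1,457.79.
Total interest on Option 1 = 60 × $1,457.79 − $81,250 = $6,217.40.
Option 2: at 9.05% the monthly rate is 0.0075417, so the payment is 81,250 × 0.0075417 / (1 − 1.0075417^−36) = $2,585.62.
Total interest on Option 2 = 36 × $2,585.62 − $81,250 = $11,832.32.
Option 1 is lower by $5,614.92.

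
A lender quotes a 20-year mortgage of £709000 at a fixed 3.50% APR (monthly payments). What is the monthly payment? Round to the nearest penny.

£4,111.91

Monthly rate = 3.5%/12 = 0.0029167; payment = 709,000 × 0.0029167 / (1 − (1+0.0029167)^−240) = £4,111.91.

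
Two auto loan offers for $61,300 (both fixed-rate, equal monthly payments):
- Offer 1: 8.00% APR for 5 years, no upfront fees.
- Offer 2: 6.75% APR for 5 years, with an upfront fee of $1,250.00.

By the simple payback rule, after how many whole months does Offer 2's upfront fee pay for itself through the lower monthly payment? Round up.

35 months

Offer 1: monthly rate = 8%/12 = 0.0066667; payment = 61,300 × 0.0066667 / (1 − (1+0.0066667)^−60) = $1,242.94.
Offer 2: monthly rate = 6.75%/12 = 0.0056250; payment = 61,300 × 0.0056250 / (1 − (1+0.0056250)^−60) = $1,206.60.
Monthly savings = $1,242.94 − $1,206.60 = $36.34.
Break-even = $1,250.00 / $36.34 = 34.40 → 35 months.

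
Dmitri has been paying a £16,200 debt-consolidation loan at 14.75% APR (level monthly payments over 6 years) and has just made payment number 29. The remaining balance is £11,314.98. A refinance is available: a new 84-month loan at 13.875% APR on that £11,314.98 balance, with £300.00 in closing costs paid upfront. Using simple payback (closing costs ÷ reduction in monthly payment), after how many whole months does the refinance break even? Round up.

3 months

Current payment = 16,200 × 14.75%/12 / (1 − (1+0.0122917)^−72) = £340.35.
Refinanced payment = 11,314.98 × 0.0115625 / (1 − (1+0.0115625)^−84) = £211.26.
Monthly savings = £340.35 − £211.26 = £129.09.
Break-even = £300.00 / £129.09 = 2.32 → 3 months.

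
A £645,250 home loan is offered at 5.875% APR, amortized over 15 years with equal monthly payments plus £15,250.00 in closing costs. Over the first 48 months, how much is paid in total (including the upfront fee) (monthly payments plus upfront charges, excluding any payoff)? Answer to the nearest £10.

£274,520

Monthly rate = 5.875%/12 = 0.0048958; payment = 645,250 × 0.0048958 / (1 − (1+0.0048958)^−180) = £5,401.51.
Total outlay = 48 × £5,401.51 + £15,250.00 = £274,522.48.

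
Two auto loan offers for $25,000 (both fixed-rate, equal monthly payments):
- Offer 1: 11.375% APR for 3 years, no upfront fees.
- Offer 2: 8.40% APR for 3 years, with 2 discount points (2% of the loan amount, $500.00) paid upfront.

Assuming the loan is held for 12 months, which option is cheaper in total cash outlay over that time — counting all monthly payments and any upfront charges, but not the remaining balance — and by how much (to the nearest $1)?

Offer 1: at 11.375% the monthly rate is 0.0094792, so the payment is 25,000 × 0.0094792 / (1 − 1.0094792^−36) = $822.91.
Offer 2: at 8.40% the monthly rate is 0.0070000, so the payment is 25,000 × 0.0070000 / (1 − 1.0070000^−36) = $788.03.
Over 12 months: Offer 1 costs 12 × $822.91 = $9,874.92; Offer 2 costs 12 × $788.03 + $500.00 = $9,956.36.
Offer 1 is cheaper by $9,956.36 − $9,874.92 = $81.44.

Offer 1 by $81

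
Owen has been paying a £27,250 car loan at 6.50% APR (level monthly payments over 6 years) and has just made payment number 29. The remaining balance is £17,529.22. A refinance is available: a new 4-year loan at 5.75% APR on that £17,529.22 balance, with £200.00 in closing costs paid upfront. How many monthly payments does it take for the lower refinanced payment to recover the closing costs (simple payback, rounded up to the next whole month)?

5 months

Current payment = 27,250 × 6.5%/12 / (1 − (1+0.0054167)^−72) = £458.07.
Refinanced payment = 17,529.22 × 0.0047917 / (1 − (1+0.0047917)^−48) = £409.67.
Monthly savings = £458.07 − £409.67 = £48.40.
Break-even = £200.00 / £48.40 = 4.13 → 5 months.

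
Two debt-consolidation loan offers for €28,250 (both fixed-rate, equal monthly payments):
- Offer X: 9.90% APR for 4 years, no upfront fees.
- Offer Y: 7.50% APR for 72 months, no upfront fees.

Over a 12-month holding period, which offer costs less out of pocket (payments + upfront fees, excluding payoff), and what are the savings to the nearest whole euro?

Offer Y by €2,720

Offer X: at 9.90% the monthly rate is 0.0082500, so the payment is 28,250 × 0.0082500 / (1 − 1.0082500^−48) = €715.14.
Offer Y: at 7.50% the monthly rate is 0.0062500, so the payment is 28,250 × 0.0062500 / (1 − 1.0062500^−72) = €488.45.
Over 12 months: Offer X costs 12 × €715.14 = €8,581.68; Offer Y costs 12 × €488.45 = €5,861.40.
Offer Y is cheaper by €8,581.68 − €5,861.40 = €2,720.28.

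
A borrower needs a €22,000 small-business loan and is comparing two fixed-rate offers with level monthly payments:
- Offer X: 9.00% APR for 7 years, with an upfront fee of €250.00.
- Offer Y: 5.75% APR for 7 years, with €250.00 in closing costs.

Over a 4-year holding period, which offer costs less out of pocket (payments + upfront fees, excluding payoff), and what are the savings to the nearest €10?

Offer Y by €1,690

Offer X: at 9.00% the monthly rate is 0.0075000, so the payment is 22,000 × 0.0075000 / (1 − 1.0075000^−84) = €353.96.
Offer Y: monthly rate = 5.75%/12 = 0.0047917; payment = 22,000 × 0.0047917 / (1 − (1+0.0047917)^−84) = €318.76.
Over 48 months: Offer X costs 48 × €353.96 + €250.00 = €17,240.08; Offer Y costs 48 × €318.76 + €250.00 = €15,550.48.
Offer Y is cheaper by €17,240.08 − €15,550.48 = €1,689.60.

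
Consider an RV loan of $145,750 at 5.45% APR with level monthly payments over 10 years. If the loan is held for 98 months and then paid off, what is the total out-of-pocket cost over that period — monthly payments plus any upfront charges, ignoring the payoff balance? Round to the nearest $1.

$154,660

At 5.45% the monthly rate is 0.0045417, so the payment is 145,750 × 0.0045417 / (1 − 1.0045417^−120) = $1,578.16.
Total outlay = 98 × $1,578.16 = $154,659.68.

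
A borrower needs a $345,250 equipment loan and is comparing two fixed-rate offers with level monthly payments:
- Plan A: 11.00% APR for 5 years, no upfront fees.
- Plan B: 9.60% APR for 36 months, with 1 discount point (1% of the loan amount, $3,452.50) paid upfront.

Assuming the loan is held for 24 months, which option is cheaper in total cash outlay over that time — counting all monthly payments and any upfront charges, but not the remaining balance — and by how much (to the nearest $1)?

Plan A: monthly rate = 11%/12 = 0.0091667; payment = 345,250 × 0.0091667 / (1 − (1+0.0091667)^−60) = $7,506.57.
Plan B: monthly rate = 9.6%/12 = 0.0080000; payment = 345,250 × 0.0080000 / (1 − (1+0.0080000)^−36) = $11,075.52.
Over 24 months: Plan A costs 24 × $7,506.57 = $180,157.68; Plan B costs 24 × $11,075.52 + $3,452.50 = $269,264.98.
Plan A is cheaper by $269,264.98 − $180,157.68 = $89,107.30.

Plan A by $89,107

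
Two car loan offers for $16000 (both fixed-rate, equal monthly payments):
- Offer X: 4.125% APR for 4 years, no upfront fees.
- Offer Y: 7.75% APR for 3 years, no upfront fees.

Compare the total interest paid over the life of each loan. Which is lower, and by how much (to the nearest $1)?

Offer X: at 4.125% the monthly rate is 0.0034375, so the payment is 16,000 × 0.0034375 / (1 − 1.0034375^−48) = $362.16.
Total interest on Offer X = 48 × $362.16 − $16,000 = $1,383.68.
Offer Y: monthly rate = 7.75%/12 = 0.0064583; payment = 16,000 × 0.0064583 / (1 − (1+0.0064583)^−36) = $499.54.
Total interest on Offer Y = 36 × $499.54 − $16,000 = $1,983.44.
Offer X is lower by $599.76.

Offer X by $600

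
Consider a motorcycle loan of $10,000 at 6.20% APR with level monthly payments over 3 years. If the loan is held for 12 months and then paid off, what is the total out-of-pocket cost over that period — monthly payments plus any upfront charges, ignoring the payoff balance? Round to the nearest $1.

$3,662

At 6.20% the monthly rate is 0.0051667, so the payment is 10,000 × 0.0051667 / (1 − 1.0051667^−36) = $305.13.
Total outlay = 12 × $305.13 = $3,661.56.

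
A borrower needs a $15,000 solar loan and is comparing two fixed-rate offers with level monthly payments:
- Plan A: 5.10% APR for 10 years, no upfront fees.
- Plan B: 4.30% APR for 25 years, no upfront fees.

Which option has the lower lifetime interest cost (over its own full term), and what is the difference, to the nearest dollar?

Plan A by $5,324

Plan A: monthly rate = 5.1%/12 = 0.0042500; payment = 15,000 × 0.0042500 / (1 − (1+0.0042500)^−120) = $159.83.
Total interest on Plan A = 120 × $159.83 − $15,000 = $4,179.60.
Plan B: monthly rate = 4.3%/12 = 0.0035833; payment = 15,000 × 0.0035833 / (1 − (1+0.0035833)^−300) = $81.68.
Total interest on Plan B = 300 × $81.68 − $15,000 = $9,504.00.
Plan A is lower by $5,324.40.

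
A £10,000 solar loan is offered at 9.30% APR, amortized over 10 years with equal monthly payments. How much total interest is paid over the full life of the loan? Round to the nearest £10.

£5,400

Monthly rate = 9.3%/12 = 0.0077500; payment = 10,000 × 0.0077500 / (1 − (1+0.0077500)^−120) = £128.31.
Total paid = 120 × £128.31 = £15,397.20; interest = £15,397.20 − £10,000 = £5,397.20.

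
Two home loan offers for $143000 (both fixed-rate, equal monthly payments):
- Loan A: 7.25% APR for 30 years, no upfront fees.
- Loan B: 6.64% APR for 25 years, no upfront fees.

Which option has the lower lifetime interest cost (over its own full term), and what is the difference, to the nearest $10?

Loan A: at 7.25% the monthly rate is 0.0060417, so the payment is 143,000 × 0.0060417 / (1 − 1.0060417^−360) = $975.51.
Total interest on Loan A = 360 × $975.51 − $143,000 = $208,183.60.
Loan B: at 6.64% the monthly rate is 0.0055333, so the payment is 143,000 × 0.0055333 / (1 − 1.0055333^−300) = $978.09.
Total interest on Loan B = 300 × $978.09 − $143,000 = $150,427.00.
Loan B is lower by $57,756.60.

Loan B by $57,760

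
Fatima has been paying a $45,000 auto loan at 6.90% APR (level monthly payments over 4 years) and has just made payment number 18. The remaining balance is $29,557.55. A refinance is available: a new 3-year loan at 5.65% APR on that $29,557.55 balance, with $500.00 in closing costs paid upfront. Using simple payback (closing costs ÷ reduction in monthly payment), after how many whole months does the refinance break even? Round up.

Current payment = 45,000 × 6.9%/12 / (1 − (1+0.0057500)^−48) = $1,075.49.
Refinanced payment = 29,557.55 × 0.0047083 / (1 − (1+0.0047083)^−36) = $894.52.
Monthly savings = $1,075.49 − $894.52 = $180.97.
Break-even = $500.00 / $180.97 = 2.76 → 3 months.

3 months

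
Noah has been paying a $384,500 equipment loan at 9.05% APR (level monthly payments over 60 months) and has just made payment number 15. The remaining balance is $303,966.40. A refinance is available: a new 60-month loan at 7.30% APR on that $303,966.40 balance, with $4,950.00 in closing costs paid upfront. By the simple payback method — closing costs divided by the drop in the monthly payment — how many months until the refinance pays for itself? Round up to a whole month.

Current payment = 384,500 × 9.05%/12 / (1 − (1+0.0075417)^−60) = $7,990.92.
Refinanced payment = 303,966.40 × 0.0060833 / (1 − (1+0.0060833)^−60) = $6,062.02.
Monthly savings = $7,990.92 − $6,062.02 = $1,928.90.
Break-even = $4,950.00 / $1,928.90 = 2.57 → 3 months.

3 months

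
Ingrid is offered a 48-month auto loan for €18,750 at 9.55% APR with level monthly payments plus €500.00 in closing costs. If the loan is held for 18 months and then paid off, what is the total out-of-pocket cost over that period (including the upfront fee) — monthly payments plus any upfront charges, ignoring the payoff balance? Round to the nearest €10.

Monthly rate = 9.55%/12 = 0.0079583; payment = 18,750 × 0.0079583 / (1 − (1+0.0079583)^−48) = €471.51.
Total outlay = 18 × €471.51 + €500.00 = €8,987.18.

€8,990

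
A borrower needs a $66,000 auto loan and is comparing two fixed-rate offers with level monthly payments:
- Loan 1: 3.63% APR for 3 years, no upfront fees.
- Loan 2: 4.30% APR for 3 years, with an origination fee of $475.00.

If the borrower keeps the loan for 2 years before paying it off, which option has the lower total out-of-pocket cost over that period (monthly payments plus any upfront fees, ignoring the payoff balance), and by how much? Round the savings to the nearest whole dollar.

Loan 1: monthly rate = 3.63%/12 = 0.0030250; payment = 66,000 × 0.0030250 / (1 − (1+0.0030250)^−36) = $1,937.74.
Loan 2: at 4.30% the monthly rate is 0.0035833, so the payment is 66,000 × 0.0035833 / (1 − 1.0035833^−36) = $1,957.40.
Over 24 months: Loan 1 costs 24 × $1,937.74 = $46,505.76; Loan 2 costs 24 × $1,957.40 + $475.00 = $47,452.60.
Loan 1 is cheaper by $47,452.60 − $46,505.76 = $946.84.

Loan 1 by $947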